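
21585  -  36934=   -  15349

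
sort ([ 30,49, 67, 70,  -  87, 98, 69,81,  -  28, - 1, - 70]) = [ - 87,  -  70, - 28, -1,30 , 49, 67, 69,70,  81, 98]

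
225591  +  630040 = 855631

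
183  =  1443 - 1260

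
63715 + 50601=114316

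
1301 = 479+822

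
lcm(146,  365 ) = 730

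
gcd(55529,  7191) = 1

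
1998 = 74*27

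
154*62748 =9663192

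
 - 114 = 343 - 457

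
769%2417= 769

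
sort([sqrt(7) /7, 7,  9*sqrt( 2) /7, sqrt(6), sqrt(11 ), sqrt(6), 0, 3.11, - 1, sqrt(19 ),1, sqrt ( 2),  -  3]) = [ - 3,  -  1, 0 , sqrt(7)/7,1,sqrt(2),  9*sqrt(2)/7, sqrt(6),sqrt(6) , 3.11,  sqrt(11 ),sqrt( 19), 7]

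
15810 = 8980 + 6830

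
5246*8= 41968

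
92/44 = 2+1/11=2.09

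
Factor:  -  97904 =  -2^4*29^1*211^1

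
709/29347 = 709/29347 = 0.02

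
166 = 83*2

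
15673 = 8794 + 6879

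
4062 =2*2031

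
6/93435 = 2/31145 = 0.00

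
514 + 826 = 1340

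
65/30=2+1/6 = 2.17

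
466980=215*2172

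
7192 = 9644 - 2452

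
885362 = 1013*874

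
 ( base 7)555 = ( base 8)435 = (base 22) cl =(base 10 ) 285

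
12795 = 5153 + 7642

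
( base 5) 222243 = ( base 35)6DI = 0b1111010001111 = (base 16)1e8f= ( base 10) 7823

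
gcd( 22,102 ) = 2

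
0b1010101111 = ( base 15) 30c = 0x2AF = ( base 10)687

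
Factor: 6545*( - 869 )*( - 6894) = 39210348870 = 2^1*3^2*5^1 *7^1*11^2*17^1*79^1*383^1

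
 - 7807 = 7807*(- 1 )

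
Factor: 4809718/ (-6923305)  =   - 2^1 * 5^( - 1)*1384661^( - 1) *2404859^1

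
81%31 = 19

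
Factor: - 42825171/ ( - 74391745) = 3^1 * 5^( -1) * 17^ ( - 1)*19^(-1 )*73^( - 1 )*449^1*631^(-1)*31793^1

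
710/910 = 71/91=0.78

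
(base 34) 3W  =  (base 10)134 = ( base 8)206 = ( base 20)6E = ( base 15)8E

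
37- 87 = -50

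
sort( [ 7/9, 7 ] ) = [ 7/9, 7] 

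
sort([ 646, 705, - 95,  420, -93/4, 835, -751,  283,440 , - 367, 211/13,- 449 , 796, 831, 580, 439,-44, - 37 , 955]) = [ - 751,-449, - 367,-95,-44 ,-37,-93/4 , 211/13,283,420 , 439, 440,580,646, 705, 796 , 831,835, 955 ] 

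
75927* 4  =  303708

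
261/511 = 261/511 = 0.51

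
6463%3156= 151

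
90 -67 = 23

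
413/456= 413/456 = 0.91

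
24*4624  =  110976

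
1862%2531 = 1862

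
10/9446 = 5/4723  =  0.00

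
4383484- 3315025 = 1068459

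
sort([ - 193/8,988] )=[  -  193/8,988] 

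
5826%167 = 148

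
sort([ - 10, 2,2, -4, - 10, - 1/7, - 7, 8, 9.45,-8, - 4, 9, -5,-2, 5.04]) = [ - 10, - 10,-8 , - 7,-5, - 4, - 4, - 2,-1/7,2,2, 5.04, 8,9, 9.45] 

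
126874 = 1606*79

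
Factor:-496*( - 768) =380928  =  2^12*3^1*  31^1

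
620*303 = 187860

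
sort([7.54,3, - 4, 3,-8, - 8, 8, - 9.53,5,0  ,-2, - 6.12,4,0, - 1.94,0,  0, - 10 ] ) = [ - 10 , - 9.53, - 8, - 8, - 6.12, - 4, - 2, - 1.94, 0,0,0, 0,3,3,4,5 , 7.54,8] 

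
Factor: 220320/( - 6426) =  - 240/7  =  -2^4*3^1*5^1*7^(-1)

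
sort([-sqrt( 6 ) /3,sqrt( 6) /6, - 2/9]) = [ - sqrt( 6)/3 , - 2/9,sqrt(  6)/6] 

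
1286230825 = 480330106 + 805900719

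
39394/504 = 78 + 41/252=78.16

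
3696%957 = 825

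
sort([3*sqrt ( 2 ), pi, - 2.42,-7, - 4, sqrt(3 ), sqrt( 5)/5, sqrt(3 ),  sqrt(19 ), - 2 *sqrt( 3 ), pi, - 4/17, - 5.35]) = [ - 7, - 5.35, - 4, -2*sqrt(3 ),-2.42, - 4/17, sqrt(5 ) /5,sqrt( 3), sqrt( 3),pi, pi , 3*sqrt(2),sqrt( 19)] 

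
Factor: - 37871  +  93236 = 55365 = 3^1 *5^1*3691^1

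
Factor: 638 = 2^1*11^1*29^1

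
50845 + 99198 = 150043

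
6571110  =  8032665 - 1461555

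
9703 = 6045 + 3658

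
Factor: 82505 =5^1*29^1 * 569^1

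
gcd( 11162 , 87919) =1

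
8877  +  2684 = 11561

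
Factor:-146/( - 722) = 19^(-2)*73^1 = 73/361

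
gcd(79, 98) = 1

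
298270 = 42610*7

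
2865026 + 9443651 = 12308677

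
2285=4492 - 2207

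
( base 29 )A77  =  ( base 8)20654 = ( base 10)8620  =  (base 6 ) 103524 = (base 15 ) 284a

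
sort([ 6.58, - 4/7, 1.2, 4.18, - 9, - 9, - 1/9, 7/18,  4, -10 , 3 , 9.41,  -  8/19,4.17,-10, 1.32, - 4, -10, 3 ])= [ - 10, - 10, - 10, - 9 ,  -  9, - 4, - 4/7, - 8/19,  -  1/9, 7/18, 1.2, 1.32,3,3, 4, 4.17, 4.18,6.58, 9.41 ]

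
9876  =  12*823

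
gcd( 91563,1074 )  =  3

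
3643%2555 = 1088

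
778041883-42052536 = 735989347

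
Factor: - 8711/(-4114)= 2^( - 1)*11^(- 2 )*17^( - 1)*31^1 * 281^1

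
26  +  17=43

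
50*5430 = 271500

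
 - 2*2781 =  -5562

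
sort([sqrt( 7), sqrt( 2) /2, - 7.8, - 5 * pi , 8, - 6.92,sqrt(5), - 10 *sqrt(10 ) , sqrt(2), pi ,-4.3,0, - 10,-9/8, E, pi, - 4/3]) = [ - 10 * sqrt( 10), - 5 *pi, - 10, - 7.8, - 6.92,  -  4.3,-4/3,-9/8, 0,sqrt(2)/2, sqrt(2 ),  sqrt(5),sqrt( 7 ), E,pi,  pi,8 ]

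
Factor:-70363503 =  - 3^2*7^1*41^1*27241^1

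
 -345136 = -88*3922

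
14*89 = 1246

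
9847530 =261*37730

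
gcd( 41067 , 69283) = 1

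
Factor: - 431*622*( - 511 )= 2^1*7^1*73^1*311^1*431^1 = 136989902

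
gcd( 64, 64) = 64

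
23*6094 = 140162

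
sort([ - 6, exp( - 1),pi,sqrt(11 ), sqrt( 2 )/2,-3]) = [-6, - 3, exp ( - 1), sqrt (2) /2,pi, sqrt (11 ) ]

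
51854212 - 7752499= 44101713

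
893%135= 83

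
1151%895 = 256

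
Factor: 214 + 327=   541 = 541^1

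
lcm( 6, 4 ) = 12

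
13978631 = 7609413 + 6369218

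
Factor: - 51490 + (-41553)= -19^1*59^1*83^1 = - 93043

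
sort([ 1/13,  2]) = [ 1/13 , 2]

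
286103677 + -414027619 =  - 127923942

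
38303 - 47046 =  - 8743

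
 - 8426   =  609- 9035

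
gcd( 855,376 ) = 1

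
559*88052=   49221068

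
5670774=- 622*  (-9117)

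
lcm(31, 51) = 1581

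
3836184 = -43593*( - 88)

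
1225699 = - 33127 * ( - 37)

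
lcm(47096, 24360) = 706440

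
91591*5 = 457955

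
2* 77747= 155494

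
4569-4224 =345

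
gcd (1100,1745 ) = 5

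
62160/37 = 1680 = 1680.00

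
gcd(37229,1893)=631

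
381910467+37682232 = 419592699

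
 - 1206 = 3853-5059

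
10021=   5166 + 4855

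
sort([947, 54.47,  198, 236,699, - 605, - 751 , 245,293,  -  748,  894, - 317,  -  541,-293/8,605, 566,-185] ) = [-751, - 748  , - 605,  -  541, - 317, - 185, - 293/8, 54.47,  198,236, 245, 293  ,  566,605,  699, 894,947]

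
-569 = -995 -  - 426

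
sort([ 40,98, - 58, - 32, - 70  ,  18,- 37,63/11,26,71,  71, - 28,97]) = [ - 70, - 58, - 37, - 32,  -  28,63/11, 18, 26, 40 , 71, 71, 97, 98 ]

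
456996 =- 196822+653818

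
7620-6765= 855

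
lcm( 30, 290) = 870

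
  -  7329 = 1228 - 8557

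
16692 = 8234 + 8458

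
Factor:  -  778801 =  - 211^1*3691^1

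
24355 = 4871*5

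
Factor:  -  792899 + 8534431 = 2^2*1935383^1 = 7741532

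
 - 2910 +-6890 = -9800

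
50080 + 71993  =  122073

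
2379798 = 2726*873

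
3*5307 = 15921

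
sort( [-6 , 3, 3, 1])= [- 6, 1,  3 , 3]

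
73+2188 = 2261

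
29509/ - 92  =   - 321+1/4 =- 320.75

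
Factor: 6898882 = 2^1*3449441^1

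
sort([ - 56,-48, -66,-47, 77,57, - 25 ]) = [-66,  -  56, - 48, - 47,-25,57,77]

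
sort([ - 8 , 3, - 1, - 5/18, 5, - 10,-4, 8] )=[ - 10, - 8, - 4 , - 1, - 5/18 , 3, 5,8 ] 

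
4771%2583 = 2188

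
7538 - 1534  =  6004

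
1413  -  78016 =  - 76603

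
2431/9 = 2431/9=270.11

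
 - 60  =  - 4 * 15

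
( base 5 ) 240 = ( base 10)70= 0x46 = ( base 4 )1012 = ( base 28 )2E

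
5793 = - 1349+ 7142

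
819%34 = 3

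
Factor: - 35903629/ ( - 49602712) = 2^( -3)*47^1*763907^1*6200339^ (-1)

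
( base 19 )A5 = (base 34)5p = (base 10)195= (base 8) 303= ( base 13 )120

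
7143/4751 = 1 + 2392/4751 = 1.50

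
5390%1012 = 330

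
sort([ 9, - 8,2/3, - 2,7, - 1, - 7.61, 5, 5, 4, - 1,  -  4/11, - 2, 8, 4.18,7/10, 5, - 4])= [ - 8, - 7.61, - 4, - 2, - 2,-1 , - 1, - 4/11, 2/3, 7/10,  4, 4.18,5, 5, 5,  7,8,9]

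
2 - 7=-5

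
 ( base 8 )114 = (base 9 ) 84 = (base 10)76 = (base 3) 2211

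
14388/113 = 14388/113 =127.33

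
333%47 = 4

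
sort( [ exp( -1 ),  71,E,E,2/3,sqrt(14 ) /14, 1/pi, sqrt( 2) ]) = [sqrt(14)/14, 1/pi, exp ( - 1),2/3, sqrt(2),E,E, 71] 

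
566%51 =5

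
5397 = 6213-816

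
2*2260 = 4520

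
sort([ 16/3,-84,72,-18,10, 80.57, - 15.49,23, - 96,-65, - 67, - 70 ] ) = [-96, - 84,  -  70, - 67, - 65, - 18, - 15.49,16/3,10, 23,72,80.57 ]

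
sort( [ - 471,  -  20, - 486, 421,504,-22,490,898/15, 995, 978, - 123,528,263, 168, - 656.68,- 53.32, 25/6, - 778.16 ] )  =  [ - 778.16, - 656.68, - 486, - 471,-123, - 53.32, - 22, - 20,25/6,898/15,168,263, 421, 490 , 504,528, 978,995]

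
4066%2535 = 1531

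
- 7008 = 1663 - 8671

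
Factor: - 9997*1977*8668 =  - 2^2*3^1* 11^1* 13^1*197^1*  659^1 * 769^1 =- 171314950092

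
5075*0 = 0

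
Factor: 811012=2^2*202753^1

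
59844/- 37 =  - 59844/37=-1617.41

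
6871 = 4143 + 2728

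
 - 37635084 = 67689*( - 556)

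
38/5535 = 38/5535= 0.01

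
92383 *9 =831447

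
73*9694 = 707662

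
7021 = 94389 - 87368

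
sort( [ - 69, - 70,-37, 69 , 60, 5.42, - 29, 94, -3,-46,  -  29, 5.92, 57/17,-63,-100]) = [ - 100, - 70,-69,-63, - 46,  -  37, - 29, - 29, - 3, 57/17  ,  5.42,5.92, 60, 69, 94 ] 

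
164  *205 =33620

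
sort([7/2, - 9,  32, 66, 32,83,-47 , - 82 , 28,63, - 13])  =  [ - 82, - 47, - 13,-9,7/2, 28,32,32,  63,66, 83]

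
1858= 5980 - 4122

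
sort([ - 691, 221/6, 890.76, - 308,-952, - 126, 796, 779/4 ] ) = [ - 952, - 691, - 308, - 126, 221/6, 779/4,796, 890.76]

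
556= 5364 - 4808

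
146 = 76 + 70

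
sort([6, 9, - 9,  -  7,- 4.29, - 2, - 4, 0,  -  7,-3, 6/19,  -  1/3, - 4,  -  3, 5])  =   [ - 9, -7,-7, - 4.29, - 4,  -  4 , - 3, - 3, - 2, - 1/3, 0, 6/19, 5 , 6,9] 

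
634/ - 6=  -  106+1/3= -105.67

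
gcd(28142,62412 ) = 2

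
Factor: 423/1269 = 3^( - 1) = 1/3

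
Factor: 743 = 743^1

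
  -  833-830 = - 1663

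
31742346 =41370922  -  9628576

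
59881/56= 59881/56=1069.30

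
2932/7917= 2932/7917 = 0.37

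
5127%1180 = 407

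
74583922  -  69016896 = 5567026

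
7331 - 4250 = 3081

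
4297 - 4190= 107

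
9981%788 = 525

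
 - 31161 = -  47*663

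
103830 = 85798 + 18032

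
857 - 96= 761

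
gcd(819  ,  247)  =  13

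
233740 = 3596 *65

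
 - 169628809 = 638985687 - 808614496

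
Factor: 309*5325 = 3^2*5^2*71^1*103^1 = 1645425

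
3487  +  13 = 3500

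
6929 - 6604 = 325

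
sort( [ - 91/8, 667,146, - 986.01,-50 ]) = [ - 986.01, - 50,- 91/8,146,667]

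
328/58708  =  82/14677 =0.01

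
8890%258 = 118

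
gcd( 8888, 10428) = 44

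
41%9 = 5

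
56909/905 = 56909/905 = 62.88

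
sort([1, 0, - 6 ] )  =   [ - 6, 0, 1] 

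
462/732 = 77/122=   0.63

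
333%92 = 57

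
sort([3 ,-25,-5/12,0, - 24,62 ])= [ - 25, -24, - 5/12,0,3,62 ] 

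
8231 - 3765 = 4466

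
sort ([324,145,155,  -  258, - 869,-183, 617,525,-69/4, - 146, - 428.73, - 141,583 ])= [  -  869 ,  -  428.73, - 258, - 183, - 146, - 141, - 69/4, 145,  155, 324, 525, 583, 617]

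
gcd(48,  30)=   6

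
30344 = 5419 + 24925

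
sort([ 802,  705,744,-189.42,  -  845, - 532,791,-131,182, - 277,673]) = [  -  845, - 532, - 277, - 189.42, - 131,182,673, 705, 744 , 791,802]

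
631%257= 117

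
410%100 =10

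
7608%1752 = 600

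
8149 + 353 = 8502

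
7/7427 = 1/1061= 0.00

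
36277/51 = 711 + 16/51 = 711.31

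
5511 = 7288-1777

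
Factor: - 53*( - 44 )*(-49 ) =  - 2^2*7^2*11^1*53^1 = - 114268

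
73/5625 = 73/5625 = 0.01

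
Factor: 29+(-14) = 15  =  3^1*5^1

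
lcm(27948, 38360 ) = 1956360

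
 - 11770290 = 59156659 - 70926949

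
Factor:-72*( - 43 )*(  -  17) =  - 2^3*3^2 * 17^1*43^1 = - 52632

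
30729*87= 2673423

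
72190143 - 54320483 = 17869660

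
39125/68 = 39125/68 =575.37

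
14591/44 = 331 +27/44 = 331.61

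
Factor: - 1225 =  - 5^2*7^2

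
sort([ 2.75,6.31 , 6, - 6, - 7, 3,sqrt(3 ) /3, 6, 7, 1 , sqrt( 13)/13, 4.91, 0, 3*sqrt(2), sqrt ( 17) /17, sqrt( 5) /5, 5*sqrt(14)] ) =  [ - 7, - 6, 0,sqrt (17 )/17, sqrt ( 13)/13, sqrt( 5)/5, sqrt( 3) /3,1, 2.75,3,3 * sqrt ( 2), 4.91,6, 6, 6.31, 7, 5*sqrt(14)]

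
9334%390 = 364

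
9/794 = 9/794 = 0.01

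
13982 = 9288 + 4694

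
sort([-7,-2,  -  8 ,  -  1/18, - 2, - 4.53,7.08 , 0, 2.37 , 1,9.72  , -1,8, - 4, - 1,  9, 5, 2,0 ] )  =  [ - 8, - 7,-4.53, - 4, - 2, - 2  , - 1, -1, - 1/18,0, 0 , 1,2,  2.37,5,7.08,8, 9,9.72 ] 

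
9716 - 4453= 5263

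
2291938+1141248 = 3433186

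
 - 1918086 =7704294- 9622380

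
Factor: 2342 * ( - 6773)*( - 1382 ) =2^2*13^1*521^1 *691^1 * 1171^1 = 21921789812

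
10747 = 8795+1952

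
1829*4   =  7316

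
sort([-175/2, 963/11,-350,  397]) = [  -  350,  -  175/2,  963/11 , 397] 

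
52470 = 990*53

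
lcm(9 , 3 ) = 9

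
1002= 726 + 276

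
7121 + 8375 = 15496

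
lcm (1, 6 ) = 6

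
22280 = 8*2785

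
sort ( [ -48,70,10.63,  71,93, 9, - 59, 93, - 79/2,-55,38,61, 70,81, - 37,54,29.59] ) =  [-59,-55,-48, - 79/2, -37,9, 10.63,29.59,38,54,61,70,70,71,81,93 , 93 ]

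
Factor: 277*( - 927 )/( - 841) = 3^2*29^( - 2)*103^1*277^1 = 256779/841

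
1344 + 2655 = 3999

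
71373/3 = 23791 = 23791.00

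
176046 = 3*58682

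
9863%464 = 119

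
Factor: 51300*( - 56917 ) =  - 2919842100 = - 2^2*3^3*5^2*7^1 * 19^1*47^1*173^1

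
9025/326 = 9025/326 = 27.68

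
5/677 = 5/677 = 0.01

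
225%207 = 18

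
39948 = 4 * 9987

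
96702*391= 37810482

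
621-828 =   -  207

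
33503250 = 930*36025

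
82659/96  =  861 +1/32 = 861.03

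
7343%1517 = 1275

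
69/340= 69/340 = 0.20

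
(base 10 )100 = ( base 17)5F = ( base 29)3D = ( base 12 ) 84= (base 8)144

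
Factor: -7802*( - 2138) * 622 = 10375380472 = 2^3*47^1 * 83^1*311^1*1069^1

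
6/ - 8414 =-3/4207 = - 0.00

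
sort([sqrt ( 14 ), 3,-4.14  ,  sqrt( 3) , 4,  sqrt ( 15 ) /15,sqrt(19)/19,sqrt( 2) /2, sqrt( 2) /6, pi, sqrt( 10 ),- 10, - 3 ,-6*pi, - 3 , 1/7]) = [-6*pi, - 10, - 4.14,-3,-3,1/7, sqrt(19) /19, sqrt( 2) /6, sqrt(15)/15, sqrt( 2 ) /2,sqrt( 3),3  ,  pi, sqrt( 10 ) , sqrt( 14 ),4] 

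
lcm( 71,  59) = 4189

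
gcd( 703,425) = 1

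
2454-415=2039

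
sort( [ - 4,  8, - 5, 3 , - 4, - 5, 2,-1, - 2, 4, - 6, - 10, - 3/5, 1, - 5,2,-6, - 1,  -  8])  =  [ - 10, - 8,-6, - 6,-5 , - 5, - 5, - 4, - 4, - 2, - 1, - 1, - 3/5, 1, 2, 2,  3,4, 8]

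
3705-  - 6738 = 10443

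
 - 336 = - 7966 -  - 7630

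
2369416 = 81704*29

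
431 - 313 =118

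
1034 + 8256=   9290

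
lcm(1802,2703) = 5406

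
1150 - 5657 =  - 4507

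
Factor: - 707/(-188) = 2^(  -  2 )*7^1 * 47^(  -  1 )*101^1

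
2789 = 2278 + 511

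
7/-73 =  - 1  +  66/73= - 0.10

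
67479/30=22493/10 =2249.30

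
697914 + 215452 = 913366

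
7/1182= 7/1182 = 0.01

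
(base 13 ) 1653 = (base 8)6317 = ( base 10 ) 3279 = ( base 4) 303033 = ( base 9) 4443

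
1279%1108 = 171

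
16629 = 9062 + 7567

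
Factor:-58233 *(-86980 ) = 5065106340 = 2^2*3^1*5^1 * 7^1  *  47^1 * 59^1*4349^1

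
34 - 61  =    -  27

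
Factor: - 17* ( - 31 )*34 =17918 =2^1 * 17^2 * 31^1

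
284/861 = 284/861 = 0.33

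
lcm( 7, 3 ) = 21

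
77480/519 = 149 + 149/519 = 149.29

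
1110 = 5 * 222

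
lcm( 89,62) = 5518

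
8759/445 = 19 + 304/445= 19.68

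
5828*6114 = 35632392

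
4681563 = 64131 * 73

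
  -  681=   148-829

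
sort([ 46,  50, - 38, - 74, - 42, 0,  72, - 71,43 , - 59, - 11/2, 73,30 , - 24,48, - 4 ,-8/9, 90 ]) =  [ - 74, - 71, - 59,-42,  -  38,-24, - 11/2, - 4 , - 8/9,  0, 30,43,46, 48,50, 72,  73,  90]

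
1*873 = 873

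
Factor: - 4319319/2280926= -2^( -1 )*3^1*1140463^(-1)*1439773^1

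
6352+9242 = 15594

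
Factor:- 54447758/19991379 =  - 2^1*3^( - 1 )*1429^1 * 19051^1*6663793^( - 1)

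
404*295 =119180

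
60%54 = 6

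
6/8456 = 3/4228 =0.00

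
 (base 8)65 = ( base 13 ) 41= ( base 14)3b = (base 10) 53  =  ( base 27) 1Q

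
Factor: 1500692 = 2^2*17^1*29^1 * 761^1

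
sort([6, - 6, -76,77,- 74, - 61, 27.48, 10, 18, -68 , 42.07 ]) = [-76, - 74, - 68, - 61, - 6, 6, 10, 18,  27.48, 42.07, 77 ] 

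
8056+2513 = 10569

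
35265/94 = 35265/94 = 375.16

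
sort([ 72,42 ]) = [42,  72 ] 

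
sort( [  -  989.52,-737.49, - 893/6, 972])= [ - 989.52, - 737.49,  -  893/6,972] 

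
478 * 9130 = 4364140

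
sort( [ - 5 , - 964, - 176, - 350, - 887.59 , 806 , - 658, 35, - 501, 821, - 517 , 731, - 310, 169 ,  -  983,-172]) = [- 983, - 964, - 887.59,-658, - 517 , - 501, - 350, - 310, - 176, - 172,-5,  35 , 169, 731,806, 821]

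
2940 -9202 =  - 6262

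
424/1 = 424 = 424.00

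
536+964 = 1500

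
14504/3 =4834 + 2/3 = 4834.67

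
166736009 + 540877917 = 707613926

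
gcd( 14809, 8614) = 59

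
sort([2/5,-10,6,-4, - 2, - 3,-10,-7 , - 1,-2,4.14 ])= [-10,-10, - 7, - 4, - 3, - 2,-2 , - 1,2/5,4.14,  6]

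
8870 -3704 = 5166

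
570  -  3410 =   -  2840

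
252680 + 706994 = 959674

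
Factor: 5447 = 13^1*419^1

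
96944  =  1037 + 95907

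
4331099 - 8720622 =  - 4389523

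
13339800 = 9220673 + 4119127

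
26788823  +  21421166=48209989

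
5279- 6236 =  - 957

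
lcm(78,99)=2574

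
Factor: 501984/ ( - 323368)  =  - 2^2*3^3*7^1*487^( - 1 ) = - 756/487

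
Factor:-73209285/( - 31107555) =1626873/691279 = 3^1 * 53^(  -  1)*239^1*2269^1 * 13043^( - 1 ) 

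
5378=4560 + 818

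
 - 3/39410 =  - 1 + 39407/39410 = - 0.00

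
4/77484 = 1/19371 = 0.00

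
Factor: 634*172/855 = 109048/855  =  2^3*3^ ( - 2 )*5^( - 1)*19^( - 1 )*43^1*317^1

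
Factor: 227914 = 2^1*113957^1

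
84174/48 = 14029/8 =1753.62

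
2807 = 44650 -41843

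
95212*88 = 8378656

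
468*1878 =878904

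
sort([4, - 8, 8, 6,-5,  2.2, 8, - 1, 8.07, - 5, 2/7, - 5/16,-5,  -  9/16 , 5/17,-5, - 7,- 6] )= [ - 8,  -  7, - 6, - 5,- 5,-5, - 5,-1 , - 9/16,- 5/16, 2/7,5/17,2.2, 4,6,8,8,8.07]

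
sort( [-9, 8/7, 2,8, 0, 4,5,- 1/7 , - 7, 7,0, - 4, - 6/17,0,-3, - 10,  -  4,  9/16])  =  [ - 10,- 9, - 7, - 4,  -  4, - 3, -6/17 ,  -  1/7 , 0 , 0, 0, 9/16,  8/7,2, 4 , 5,7 , 8]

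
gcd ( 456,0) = 456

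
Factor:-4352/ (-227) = 2^8*17^1 * 227^( - 1)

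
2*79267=158534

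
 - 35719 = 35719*(-1) 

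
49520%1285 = 690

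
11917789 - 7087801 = 4829988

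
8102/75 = 108 + 2/75 = 108.03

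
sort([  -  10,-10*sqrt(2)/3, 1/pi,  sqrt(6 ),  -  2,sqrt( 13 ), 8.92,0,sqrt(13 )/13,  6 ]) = [ - 10, - 10*sqrt( 2 )/3, - 2, 0,sqrt( 13)/13,  1/pi, sqrt( 6 ),sqrt( 13 ),  6,8.92]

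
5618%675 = 218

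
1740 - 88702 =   -  86962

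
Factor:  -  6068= - 2^2*37^1*41^1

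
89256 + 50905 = 140161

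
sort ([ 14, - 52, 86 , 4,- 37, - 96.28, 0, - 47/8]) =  [ - 96.28,  -  52, - 37, - 47/8,0, 4, 14, 86] 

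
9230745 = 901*10245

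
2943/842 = 2943/842=3.50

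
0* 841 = 0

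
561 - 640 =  - 79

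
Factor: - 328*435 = - 2^3*3^1*5^1*29^1 * 41^1= - 142680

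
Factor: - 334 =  -2^1*167^1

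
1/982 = 1/982 = 0.00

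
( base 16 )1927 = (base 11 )4924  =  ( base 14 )24bd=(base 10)6439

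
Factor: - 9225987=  - 3^1*37^1*83117^1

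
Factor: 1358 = 2^1*7^1*97^1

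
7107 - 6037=1070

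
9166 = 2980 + 6186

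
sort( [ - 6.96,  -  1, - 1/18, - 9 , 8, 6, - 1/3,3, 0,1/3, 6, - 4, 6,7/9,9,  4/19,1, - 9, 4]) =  [ - 9, - 9, -6.96, - 4, - 1 , - 1/3,-1/18, 0, 4/19, 1/3,7/9,1,  3,4,6,6, 6, 8 , 9]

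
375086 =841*446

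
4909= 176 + 4733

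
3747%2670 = 1077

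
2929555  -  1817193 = 1112362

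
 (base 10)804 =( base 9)1083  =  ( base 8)1444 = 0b1100100100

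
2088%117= 99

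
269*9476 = 2549044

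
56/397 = 56/397 = 0.14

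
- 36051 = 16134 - 52185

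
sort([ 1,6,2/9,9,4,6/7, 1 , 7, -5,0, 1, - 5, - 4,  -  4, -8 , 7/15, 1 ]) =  [-8,  -  5, - 5, - 4,-4,  0,2/9,7/15, 6/7,1,1,1,1 , 4,6,7, 9 ] 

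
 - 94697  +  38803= - 55894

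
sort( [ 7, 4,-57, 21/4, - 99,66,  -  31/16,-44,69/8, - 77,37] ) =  [ - 99,  -  77, - 57 ,-44, - 31/16,4,21/4,7,  69/8, 37, 66] 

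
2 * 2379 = 4758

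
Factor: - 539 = - 7^2*11^1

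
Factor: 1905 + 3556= 5461 = 43^1*127^1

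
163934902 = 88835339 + 75099563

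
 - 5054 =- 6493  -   - 1439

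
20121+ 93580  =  113701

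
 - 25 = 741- 766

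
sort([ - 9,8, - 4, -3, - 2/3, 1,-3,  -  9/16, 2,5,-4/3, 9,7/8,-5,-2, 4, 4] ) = [ - 9 , - 5, - 4, - 3,-3, - 2,-4/3 , - 2/3 , - 9/16,  7/8, 1, 2,4, 4, 5,8, 9 ]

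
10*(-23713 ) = - 237130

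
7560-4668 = 2892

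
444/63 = 148/21=7.05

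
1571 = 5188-3617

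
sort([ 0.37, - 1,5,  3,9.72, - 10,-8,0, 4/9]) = [-10, - 8, - 1, 0,0.37 , 4/9,3,5,9.72]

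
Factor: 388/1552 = 1/4 = 2^ ( - 2 ) 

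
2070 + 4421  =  6491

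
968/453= 968/453 = 2.14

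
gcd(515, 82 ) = 1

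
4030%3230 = 800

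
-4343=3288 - 7631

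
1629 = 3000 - 1371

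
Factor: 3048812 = 2^2*13^1*58631^1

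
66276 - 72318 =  - 6042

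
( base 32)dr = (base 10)443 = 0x1bb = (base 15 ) 1E8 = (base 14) 239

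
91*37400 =3403400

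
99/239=99/239 = 0.41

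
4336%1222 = 670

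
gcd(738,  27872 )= 2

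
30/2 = 15=15.00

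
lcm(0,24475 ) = 0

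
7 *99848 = 698936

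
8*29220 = 233760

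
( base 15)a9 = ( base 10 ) 159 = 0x9F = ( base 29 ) 5E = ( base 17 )96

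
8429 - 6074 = 2355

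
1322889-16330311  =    -  15007422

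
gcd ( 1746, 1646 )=2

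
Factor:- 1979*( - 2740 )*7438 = 2^3 * 5^1*137^1 * 1979^1*3719^1  =  40332257480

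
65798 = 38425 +27373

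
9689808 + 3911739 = 13601547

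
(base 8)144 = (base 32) 34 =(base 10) 100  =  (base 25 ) 40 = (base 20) 50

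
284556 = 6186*46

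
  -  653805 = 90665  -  744470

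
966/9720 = 161/1620 = 0.10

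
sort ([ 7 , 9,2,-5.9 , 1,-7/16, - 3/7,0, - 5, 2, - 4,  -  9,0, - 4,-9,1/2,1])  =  [ - 9,  -  9, - 5.9, - 5, - 4, -4 , -7/16,  -  3/7,  0,0 , 1/2, 1,1,2,2,7,9]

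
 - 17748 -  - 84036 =66288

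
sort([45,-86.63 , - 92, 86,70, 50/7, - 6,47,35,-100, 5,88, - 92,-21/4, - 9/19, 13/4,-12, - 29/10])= [ - 100, - 92,-92, -86.63,-12 ,  -  6, - 21/4,-29/10, - 9/19,  13/4, 5,50/7, 35, 45,47,70, 86,88]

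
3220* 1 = 3220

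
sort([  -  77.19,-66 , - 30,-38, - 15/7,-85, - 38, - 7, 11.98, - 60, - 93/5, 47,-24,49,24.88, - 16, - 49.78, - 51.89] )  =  [-85, - 77.19,-66, - 60, - 51.89, - 49.78, - 38, - 38 ,  -  30 ,-24, - 93/5, - 16,  -  7 ,- 15/7, 11.98,24.88, 47 , 49] 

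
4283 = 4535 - 252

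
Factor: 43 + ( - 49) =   -  2^1*3^1 =- 6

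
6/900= 1/150 =0.01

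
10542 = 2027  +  8515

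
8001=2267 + 5734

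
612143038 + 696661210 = 1308804248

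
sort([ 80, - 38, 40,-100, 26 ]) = [- 100,  -  38,26, 40, 80] 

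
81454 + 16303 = 97757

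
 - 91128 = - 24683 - 66445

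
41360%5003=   1336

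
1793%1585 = 208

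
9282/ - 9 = -1032 + 2/3 = - 1031.33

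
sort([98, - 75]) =[ - 75, 98]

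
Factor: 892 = 2^2*223^1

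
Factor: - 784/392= - 2 = -2^1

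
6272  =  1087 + 5185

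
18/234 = 1/13 = 0.08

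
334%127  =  80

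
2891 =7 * 413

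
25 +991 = 1016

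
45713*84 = 3839892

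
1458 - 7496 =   -  6038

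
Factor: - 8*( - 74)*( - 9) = -5328 = - 2^4*3^2*37^1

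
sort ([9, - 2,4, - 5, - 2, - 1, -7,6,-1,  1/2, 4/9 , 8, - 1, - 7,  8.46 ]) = [  -  7, - 7, - 5, - 2,-2, - 1, - 1,  -  1, 4/9,1/2, 4, 6,  8, 8.46, 9]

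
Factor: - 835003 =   -  13^1 * 64231^1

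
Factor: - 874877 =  - 197^1* 4441^1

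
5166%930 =516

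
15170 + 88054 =103224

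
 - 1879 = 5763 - 7642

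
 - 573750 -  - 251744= - 322006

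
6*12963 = 77778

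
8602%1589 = 657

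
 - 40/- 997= 40/997   =  0.04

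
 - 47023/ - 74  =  47023/74  =  635.45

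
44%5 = 4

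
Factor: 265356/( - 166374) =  - 2^1* 3^2*7^1*79^( - 1 ) = - 126/79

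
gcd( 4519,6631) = 1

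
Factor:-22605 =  - 3^1*5^1*11^1*137^1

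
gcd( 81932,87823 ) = 1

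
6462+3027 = 9489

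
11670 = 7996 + 3674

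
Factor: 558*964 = 2^3*3^2*31^1 * 241^1  =  537912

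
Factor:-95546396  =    -  2^2*11^1 *2171509^1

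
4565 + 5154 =9719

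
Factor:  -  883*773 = -773^1*883^1 = - 682559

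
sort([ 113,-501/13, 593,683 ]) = [ - 501/13 , 113, 593, 683 ]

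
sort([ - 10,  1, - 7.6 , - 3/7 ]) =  [ - 10,-7.6, - 3/7,1 ]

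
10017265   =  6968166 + 3049099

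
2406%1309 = 1097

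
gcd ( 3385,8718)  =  1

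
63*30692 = 1933596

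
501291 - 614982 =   -  113691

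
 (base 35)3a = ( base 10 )115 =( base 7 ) 223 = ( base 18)67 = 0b1110011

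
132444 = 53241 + 79203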